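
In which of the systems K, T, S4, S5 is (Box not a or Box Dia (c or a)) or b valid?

S5

S4-tableau for the negation not ((Box not a or Box Dia (c or a)) or b):
1. not ((Box not a or Box Dia (c or a)) or b), u
2. not (Box not a or Box Dia (c or a)), u   [neg-or-rule on 1]
3. not b, u   [neg-or-rule on 1]
4. not Box not a, u   [neg-or-rule on 2]
5. not Box Dia (c or a), u   [neg-or-rule on 2]
6. a, v   [neg-Box-rule on 4: fresh world v, uRv]
7. not Dia (c or a), w   [neg-Box-rule on 5: fresh world w, uRw]
8. not (c or a), w   [neg-Dia-rule on 7 via wRw]
9. not c, w   [neg-or-rule on 8]
10. not a, w   [neg-or-rule on 8]
Accessibility: uRu, uRv, uRw, vRv, wRw
Complete open branch: countermodel on an S4-frame, so not valid in S4, nor in K, T (the same frame is also a K-frame and a T-frame).
S5-tableau for the negation not ((Box not a or Box Dia (c or a)) or b):
1. not ((Box not a or Box Dia (c or a)) or b), u
2. not (Box not a or Box Dia (c or a)), u   [neg-or-rule on 1]
3. not b, u   [neg-or-rule on 1]
4. not Box not a, u   [neg-or-rule on 2]
5. not Box Dia (c or a), u   [neg-or-rule on 2]
6. a, v   [neg-Box-rule on 4: fresh world v, uRv]
7. not Dia (c or a), w   [neg-Box-rule on 5: fresh world w, uRw]
8. not (c or a), u   [neg-Dia-rule on 7 via wRu]
9. not c, u   [neg-or-rule on 8]
10. not a, u   [neg-or-rule on 8]
11. not (c or a), v   [neg-Dia-rule on 7 via wRv]
12. not c, v   [neg-or-rule on 11]
13. not a, v   [neg-or-rule on 11]
Accessibility: uRu, uRv, uRw, vRu, vRv, vRw, wRu, wRv, wRw
Branch closes: a and not a both at v.
Every branch closes (one shown): valid in S5.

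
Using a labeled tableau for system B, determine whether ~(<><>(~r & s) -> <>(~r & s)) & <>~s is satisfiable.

Satisfiable

1. ~(<><>(~r & s) -> <>(~r & s)) & <>~s, u
2. ~(<><>(~r & s) -> <>(~r & s)), u
3. <>~s, u
4. <><>(~r & s), u
5. ~<>(~r & s), u
6. ~(~r & s), u
7. ~s, u
8. ~s, v
9. ~(~r & s), v
10. <>(~r & s), w
11. ~(~r & s), w
12. ~s, w
13. ~r & s, x
14. ~r, x
15. s, x
Accessibility: uRu, uRv, uRw, vRu, vRv, wRu, wRw, wRx, xRw, xRx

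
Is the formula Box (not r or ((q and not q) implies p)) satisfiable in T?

1. Box (not r or ((q and not q) implies p)), u
2. not r or ((q and not q) implies p), u
3. (q and not q) implies p, u
4. p, u
Accessibility: uRu

Satisfiable (open branch found)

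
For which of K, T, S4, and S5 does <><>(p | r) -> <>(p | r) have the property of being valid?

T-tableau for the negation ~(<><>(p | r) -> <>(p | r)):
1. ~(<><>(p | r) -> <>(p | r)), w0
2. <><>(p | r), w0
3. ~<>(p | r), w0
4. ~(p | r), w0
5. ~p, w0
6. ~r, w0
7. <>(p | r), w1
8. ~(p | r), w1
9. ~p, w1
10. ~r, w1
11. p | r, w2
12. r, w2
Accessibility: w0Rw0, w0Rw1, w1Rw1, w1Rw2, w2Rw2
Complete open branch: countermodel on a T-frame, so not valid in T, nor in K (the same frame is also a K-frame).
S4-tableau for the negation ~(<><>(p | r) -> <>(p | r)):
1. ~(<><>(p | r) -> <>(p | r)), w0
2. <><>(p | r), w0
3. ~<>(p | r), w0
4. ~(p | r), w0
5. ~p, w0
6. ~r, w0
7. <>(p | r), w1
8. ~(p | r), w1
9. ~p, w1
10. ~r, w1
11. p | r, w2
12. ~(p | r), w2
13. ~p, w2
14. ~r, w2
15. r, w2
Accessibility: w0Rw0, w0Rw1, w0Rw2, w1Rw1, w1Rw2, w2Rw2
Branch closes: r and ~r both at w2.
Every branch closes (one shown): valid in S4, hence also in S5 (every theorem of S4 is a theorem of S5).

S4, S5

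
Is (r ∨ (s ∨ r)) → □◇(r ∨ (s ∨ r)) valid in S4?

No, not valid

Tableau for the negation ¬((r ∨ (s ∨ r)) → □◇(r ∨ (s ∨ r))):
1. ¬((r ∨ (s ∨ r)) → □◇(r ∨ (s ∨ r))), w0
2. r ∨ (s ∨ r), w0
3. ¬□◇(r ∨ (s ∨ r)), w0
4. s ∨ r, w0
5. r, w0
6. ¬◇(r ∨ (s ∨ r)), w1
7. ¬(r ∨ (s ∨ r)), w1
8. ¬r, w1
9. ¬(s ∨ r), w1
10. ¬s, w1
Accessibility: w0Rw0, w0Rw1, w1Rw1
The negation has an open branch (countermodel exists).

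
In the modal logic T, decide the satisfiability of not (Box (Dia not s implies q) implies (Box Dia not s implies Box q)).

1. not (Box (Dia not s implies q) implies (Box Dia not s implies Box q)), 0
2. Box (Dia not s implies q), 0
3. not (Box Dia not s implies Box q), 0
4. Box Dia not s, 0
5. not Box q, 0
6. Dia not s implies q, 0
7. Dia not s, 0
8. q, 0
9. not q, 1
10. Dia not s implies q, 1
11. Dia not s, 1
12. not Dia not s, 1
13. s, 1
14. not s, 2
15. Dia not s implies q, 2
16. Dia not s, 2
17. q, 2
18. not s, 3
19. s, 3
Accessibility: 0R0, 0R1, 0R2, 1R1, 1R3, 2R2, 3R3
Branch closes: s and not s both at 3.
(One branch shown.) All branches close.

No, unsatisfiable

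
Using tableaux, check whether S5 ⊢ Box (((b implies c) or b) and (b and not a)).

Tableau for the negation not Box (((b implies c) or b) and (b and not a)):
1. not Box (((b implies c) or b) and (b and not a)), w0
2. not (((b implies c) or b) and (b and not a)), w1
3. not (b and not a), w1
4. a, w1
Accessibility: w0Rw0, w0Rw1, w1Rw0, w1Rw1
The negation has an open branch (countermodel exists).

Invalid (countermodel exists)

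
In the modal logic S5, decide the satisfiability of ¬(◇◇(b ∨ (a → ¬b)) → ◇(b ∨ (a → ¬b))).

Unsatisfiable (every branch closes)

1. ¬(◇◇(b ∨ (a → ¬b)) → ◇(b ∨ (a → ¬b))), u
2. ◇◇(b ∨ (a → ¬b)), u
3. ¬◇(b ∨ (a → ¬b)), u
4. ¬(b ∨ (a → ¬b)), u
5. ¬b, u
6. ¬(a → ¬b), u
7. a, u
8. b, u
Accessibility: uRu
Branch closes: b and ¬b both at u.
All branches of the tableau close; one closing branch shown above.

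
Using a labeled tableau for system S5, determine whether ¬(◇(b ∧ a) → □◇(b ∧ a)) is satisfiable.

Unsatisfiable

1. ¬(◇(b ∧ a) → □◇(b ∧ a)), 0
2. ◇(b ∧ a), 0
3. ¬□◇(b ∧ a), 0
4. b ∧ a, 1
5. b, 1
6. a, 1
7. ¬◇(b ∧ a), 2
8. ¬(b ∧ a), 0
9. ¬(b ∧ a), 1
10. ¬(b ∧ a), 2
11. ¬a, 0
12. ¬a, 1
Accessibility: 0R0, 0R1, 0R2, 1R0, 1R1, 1R2, 2R0, 2R1, 2R2
Branch closes: a and ¬a both at 1.
(One branch shown.) All branches close.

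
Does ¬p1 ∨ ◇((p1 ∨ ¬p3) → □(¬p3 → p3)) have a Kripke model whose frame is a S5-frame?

1. ¬p1 ∨ ◇((p1 ∨ ¬p3) → □(¬p3 → p3)), w0
2. ◇((p1 ∨ ¬p3) → □(¬p3 → p3)), w0
3. (p1 ∨ ¬p3) → □(¬p3 → p3), w1
4. □(¬p3 → p3), w1
5. ¬p3 → p3, w0
6. ¬p3 → p3, w1
7. p3, w0
8. p3, w1
Accessibility: w0Rw0, w0Rw1, w1Rw0, w1Rw1

Satisfiable (open branch found)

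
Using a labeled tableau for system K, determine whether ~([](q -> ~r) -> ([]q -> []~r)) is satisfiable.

1. ~([](q -> ~r) -> ([]q -> []~r)), u
2. [](q -> ~r), u
3. ~([]q -> []~r), u
4. []q, u
5. ~[]~r, u
6. r, v
7. q -> ~r, v
8. q, v
9. ~r, v
Accessibility: uRv
Branch closes: r and ~r both at v.
All branches of the tableau close; one closing branch shown above.

No, unsatisfiable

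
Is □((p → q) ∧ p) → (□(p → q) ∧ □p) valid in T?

Yes, valid

Tableau for the negation ¬(□((p → q) ∧ p) → (□(p → q) ∧ □p)):
1. ¬(□((p → q) ∧ p) → (□(p → q) ∧ □p)), u
2. □((p → q) ∧ p), u
3. ¬(□(p → q) ∧ □p), u
4. (p → q) ∧ p, u
5. p → q, u
6. p, u
7. ¬□(p → q), u
8. q, u
9. ¬(p → q), v
10. p, v
11. ¬q, v
12. (p → q) ∧ p, v
13. p → q, v
14. q, v
Accessibility: uRu, uRv, vRv
Branch closes: q and ¬q both at v.
Every branch of the negation's tableau closes; the branch above is one of them.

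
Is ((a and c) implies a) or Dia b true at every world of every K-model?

Yes, valid

Tableau for the negation not (((a and c) implies a) or Dia b):
1. not (((a and c) implies a) or Dia b), 0
2. not ((a and c) implies a), 0   [neg-or-rule on 1]
3. not Dia b, 0   [neg-or-rule on 1]
4. a and c, 0   [neg-implies-rule on 2]
5. not a, 0   [neg-implies-rule on 2]
6. a, 0   [and-rule on 4]
7. c, 0   [and-rule on 4]
Branch closes: a and not a both at 0.
Every branch of the negation's tableau closes; the branch above is one of them.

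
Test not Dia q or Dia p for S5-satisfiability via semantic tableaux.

Satisfiable

1. not Dia q or Dia p, 0
2. Dia p, 0
3. p, 1
Accessibility: 0R0, 0R1, 1R0, 1R1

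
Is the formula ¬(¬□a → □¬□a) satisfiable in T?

1. ¬(¬□a → □¬□a), 0
2. ¬□a, 0
3. ¬□¬□a, 0
4. ¬a, 1
5. □a, 2
6. a, 2
Accessibility: 0R0, 0R1, 0R2, 1R1, 2R2

Satisfiable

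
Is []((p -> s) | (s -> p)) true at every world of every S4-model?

Valid in S4

Tableau for the negation ~[]((p -> s) | (s -> p)):
1. ~[]((p -> s) | (s -> p)), u
2. ~((p -> s) | (s -> p)), v
3. ~(p -> s), v
4. ~(s -> p), v
5. p, v
6. ~s, v
7. s, v
8. ~p, v
Accessibility: uRu, uRv, vRv
Branch closes: s and ~s both at v.
All branches of the negation close; one closing branch shown above.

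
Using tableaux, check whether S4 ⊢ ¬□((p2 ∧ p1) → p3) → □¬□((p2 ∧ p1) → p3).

Tableau for the negation ¬(¬□((p2 ∧ p1) → p3) → □¬□((p2 ∧ p1) → p3)):
1. ¬(¬□((p2 ∧ p1) → p3) → □¬□((p2 ∧ p1) → p3)), u
2. ¬□((p2 ∧ p1) → p3), u
3. ¬□¬□((p2 ∧ p1) → p3), u
4. ¬((p2 ∧ p1) → p3), v
5. p2 ∧ p1, v
6. ¬p3, v
7. p2, v
8. p1, v
9. □((p2 ∧ p1) → p3), w
10. (p2 ∧ p1) → p3, w
11. p3, w
Accessibility: uRu, uRv, uRw, vRv, wRw
The negation has an open branch (countermodel exists).

No, not valid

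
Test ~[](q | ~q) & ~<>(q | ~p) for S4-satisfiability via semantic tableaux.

1. ~[](q | ~q) & ~<>(q | ~p), w0
2. ~[](q | ~q), w0
3. ~<>(q | ~p), w0
4. ~(q | ~p), w0
5. ~q, w0
6. p, w0
7. ~(q | ~q), w1
8. ~q, w1
9. q, w1
Accessibility: w0Rw0, w0Rw1, w1Rw1
Branch closes: q and ~q both at w1.
All branches of the tableau close; one closing branch shown above.

Unsatisfiable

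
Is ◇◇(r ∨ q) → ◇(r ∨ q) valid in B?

Tableau for the negation ¬(◇◇(r ∨ q) → ◇(r ∨ q)):
1. ¬(◇◇(r ∨ q) → ◇(r ∨ q)), 0
2. ◇◇(r ∨ q), 0
3. ¬◇(r ∨ q), 0
4. ¬(r ∨ q), 0
5. ¬r, 0
6. ¬q, 0
7. ◇(r ∨ q), 1
8. ¬(r ∨ q), 1
9. ¬r, 1
10. ¬q, 1
11. r ∨ q, 2
12. q, 2
Accessibility: 0R0, 0R1, 1R0, 1R1, 1R2, 2R1, 2R2
The negation has an open branch (countermodel exists).

Invalid (countermodel exists)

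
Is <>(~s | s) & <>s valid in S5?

No, not valid

Tableau for the negation ~(<>(~s | s) & <>s):
1. ~(<>(~s | s) & <>s), u
2. ~<>s, u
3. ~s, u
Accessibility: uRu
The negation has an open branch (countermodel exists).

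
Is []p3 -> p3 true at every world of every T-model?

Valid in T

Tableau for the negation ~([]p3 -> p3):
1. ~([]p3 -> p3), 0
2. []p3, 0   [~->-rule on 1]
3. ~p3, 0   [~->-rule on 1]
4. p3, 0   [[]-rule on 2 via 0R0]
Accessibility: 0R0
Branch closes: p3 and ~p3 both at 0.
Every branch of the negation's tableau closes; the branch above is one of them.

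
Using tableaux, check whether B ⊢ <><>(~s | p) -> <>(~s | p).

Not valid

Tableau for the negation ~(<><>(~s | p) -> <>(~s | p)):
1. ~(<><>(~s | p) -> <>(~s | p)), w0
2. <><>(~s | p), w0
3. ~<>(~s | p), w0
4. ~(~s | p), w0
5. s, w0
6. ~p, w0
7. <>(~s | p), w1
8. ~(~s | p), w1
9. s, w1
10. ~p, w1
11. ~s | p, w2
12. p, w2
Accessibility: w0Rw0, w0Rw1, w1Rw0, w1Rw1, w1Rw2, w2Rw1, w2Rw2
The negation has an open branch (countermodel exists).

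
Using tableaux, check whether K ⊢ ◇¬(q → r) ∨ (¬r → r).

Not valid

Tableau for the negation ¬(◇¬(q → r) ∨ (¬r → r)):
1. ¬(◇¬(q → r) ∨ (¬r → r)), 0
2. ¬◇¬(q → r), 0
3. ¬(¬r → r), 0
4. ¬r, 0
The negation has an open branch (countermodel exists).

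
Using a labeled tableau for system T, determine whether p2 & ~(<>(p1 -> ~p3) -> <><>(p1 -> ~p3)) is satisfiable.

Unsatisfiable

1. p2 & ~(<>(p1 -> ~p3) -> <><>(p1 -> ~p3)), 0
2. p2, 0
3. ~(<>(p1 -> ~p3) -> <><>(p1 -> ~p3)), 0
4. <>(p1 -> ~p3), 0
5. ~<><>(p1 -> ~p3), 0
6. ~<>(p1 -> ~p3), 0
7. ~(p1 -> ~p3), 0
8. p1, 0
9. p3, 0
10. p1 -> ~p3, 1
11. ~<>(p1 -> ~p3), 1
12. ~(p1 -> ~p3), 1
13. p1, 1
14. p3, 1
15. ~p3, 1
Accessibility: 0R0, 0R1, 1R1
Branch closes: p3 and ~p3 both at 1.
(One branch shown.) All branches close.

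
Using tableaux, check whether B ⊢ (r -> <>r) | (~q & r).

Yes, valid

Tableau for the negation ~((r -> <>r) | (~q & r)):
1. ~((r -> <>r) | (~q & r)), 0
2. ~(r -> <>r), 0
3. ~(~q & r), 0
4. r, 0
5. ~<>r, 0
6. ~r, 0
Accessibility: 0R0
Branch closes: r and ~r both at 0.
Every branch of the negation's tableau closes; the branch above is one of them.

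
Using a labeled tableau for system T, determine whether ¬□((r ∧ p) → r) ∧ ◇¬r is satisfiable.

No, unsatisfiable

1. ¬□((r ∧ p) → r) ∧ ◇¬r, u
2. ¬□((r ∧ p) → r), u
3. ◇¬r, u
4. ¬((r ∧ p) → r), v
5. r ∧ p, v
6. ¬r, v
7. r, v
8. p, v
Accessibility: uRu, uRv, vRv
Branch closes: r and ¬r both at v.
Every branch closes; the branch above is one of them.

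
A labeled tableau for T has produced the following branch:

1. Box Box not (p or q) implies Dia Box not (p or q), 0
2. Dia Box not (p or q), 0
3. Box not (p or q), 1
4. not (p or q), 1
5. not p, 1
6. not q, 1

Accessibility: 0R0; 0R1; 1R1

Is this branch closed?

No, open

No world carries both an atom and its negation.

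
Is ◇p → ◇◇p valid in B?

Valid in B

Tableau for the negation ¬(◇p → ◇◇p):
1. ¬(◇p → ◇◇p), u
2. ◇p, u
3. ¬◇◇p, u
4. ¬◇p, u
5. ¬p, u
6. p, v
7. ¬◇p, v
8. ¬p, v
Accessibility: uRu, uRv, vRu, vRv
Branch closes: p and ¬p both at v.
All branches of the negation close; one closing branch shown above.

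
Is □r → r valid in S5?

Valid

Tableau for the negation ¬(□r → r):
1. ¬(□r → r), w0
2. □r, w0
3. ¬r, w0
4. r, w0
Accessibility: w0Rw0
Branch closes: r and ¬r both at w0.
All branches of the negation close; one closing branch shown above.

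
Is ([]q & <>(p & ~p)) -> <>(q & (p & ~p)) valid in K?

Tableau for the negation ~(([]q & <>(p & ~p)) -> <>(q & (p & ~p))):
1. ~(([]q & <>(p & ~p)) -> <>(q & (p & ~p))), u
2. []q & <>(p & ~p), u
3. ~<>(q & (p & ~p)), u
4. []q, u
5. <>(p & ~p), u
6. p & ~p, v
7. p, v
8. ~p, v
Accessibility: uRv
Branch closes: p and ~p both at v.
Every branch of the negation's tableau closes; the branch above is one of them.

Valid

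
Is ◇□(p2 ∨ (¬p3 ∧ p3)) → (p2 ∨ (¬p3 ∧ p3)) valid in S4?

Tableau for the negation ¬(◇□(p2 ∨ (¬p3 ∧ p3)) → (p2 ∨ (¬p3 ∧ p3))):
1. ¬(◇□(p2 ∨ (¬p3 ∧ p3)) → (p2 ∨ (¬p3 ∧ p3))), 0
2. ◇□(p2 ∨ (¬p3 ∧ p3)), 0   [¬→-rule on 1]
3. ¬(p2 ∨ (¬p3 ∧ p3)), 0   [¬→-rule on 1]
4. ¬p2, 0   [¬∨-rule on 3]
5. ¬(¬p3 ∧ p3), 0   [¬∨-rule on 3]
6. ¬p3, 0   [¬∧-rule on 5 (branches; this branch)]
7. □(p2 ∨ (¬p3 ∧ p3)), 1   [◇-rule on 2: fresh world 1, 0R1]
8. p2 ∨ (¬p3 ∧ p3), 1   [□-rule on 7 via 1R1]
9. p2, 1   [∨-rule on 8 (branches; this branch)]
Accessibility: 0R0, 0R1, 1R1
The negation has an open branch (countermodel exists).

No, not valid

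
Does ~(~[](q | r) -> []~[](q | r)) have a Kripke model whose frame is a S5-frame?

1. ~(~[](q | r) -> []~[](q | r)), u
2. ~[](q | r), u   [~->-rule on 1]
3. ~[]~[](q | r), u   [~->-rule on 1]
4. ~(q | r), v   [~[]-rule on 2: fresh world v, uRv]
5. ~q, v   [~|-rule on 4]
6. ~r, v   [~|-rule on 4]
7. [](q | r), w   [~[]-rule on 3: fresh world w, uRw]
8. q | r, u   [[]-rule on 7 via wRu]
9. q | r, v   [[]-rule on 7 via wRv]
10. q | r, w   [[]-rule on 7 via wRw]
11. r, u   [|-rule on 8 (branches; this branch)]
12. r, v   [|-rule on 9 (branches; this branch)]
Accessibility: uRu, uRv, uRw, vRu, vRv, vRw, wRu, wRv, wRw
Branch closes: r and ~r both at v.
All branches of the tableau close; one closing branch shown above.

Unsatisfiable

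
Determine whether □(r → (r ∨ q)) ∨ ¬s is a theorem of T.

Valid in T

Tableau for the negation ¬(□(r → (r ∨ q)) ∨ ¬s):
1. ¬(□(r → (r ∨ q)) ∨ ¬s), u
2. ¬□(r → (r ∨ q)), u   [¬∨-rule on 1]
3. s, u   [¬∨-rule on 1]
4. ¬(r → (r ∨ q)), v   [¬□-rule on 2: fresh world v, uRv]
5. r, v   [¬→-rule on 4]
6. ¬(r ∨ q), v   [¬→-rule on 4]
7. ¬r, v   [¬∨-rule on 6]
8. ¬q, v   [¬∨-rule on 6]
Accessibility: uRu, uRv, vRv
Branch closes: r and ¬r both at v.
Every branch of the negation's tableau closes; the branch above is one of them.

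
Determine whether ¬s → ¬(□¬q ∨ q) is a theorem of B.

Tableau for the negation ¬(¬s → ¬(□¬q ∨ q)):
1. ¬(¬s → ¬(□¬q ∨ q)), u
2. ¬s, u
3. □¬q ∨ q, u
4. q, u
Accessibility: uRu
The negation has an open branch (countermodel exists).

No, not valid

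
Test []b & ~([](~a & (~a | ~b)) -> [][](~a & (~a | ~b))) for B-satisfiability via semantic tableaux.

1. []b & ~([](~a & (~a | ~b)) -> [][](~a & (~a | ~b))), 0
2. []b, 0
3. ~([](~a & (~a | ~b)) -> [][](~a & (~a | ~b))), 0
4. [](~a & (~a | ~b)), 0
5. ~[][](~a & (~a | ~b)), 0
6. b, 0
7. ~a & (~a | ~b), 0
8. ~a, 0
9. ~a | ~b, 0
10. ~[](~a & (~a | ~b)), 1
11. b, 1
12. ~a & (~a | ~b), 1
13. ~a, 1
14. ~a | ~b, 1
15. ~(~a & (~a | ~b)), 2
16. ~(~a | ~b), 2
17. a, 2
18. b, 2
Accessibility: 0R0, 0R1, 1R0, 1R1, 1R2, 2R1, 2R2

Yes, satisfiable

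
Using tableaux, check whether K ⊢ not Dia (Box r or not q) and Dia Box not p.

Tableau for the negation not (not Dia (Box r or not q) and Dia Box not p):
1. not (not Dia (Box r or not q) and Dia Box not p), u
2. not Dia Box not p, u
The negation has an open branch (countermodel exists).

Not valid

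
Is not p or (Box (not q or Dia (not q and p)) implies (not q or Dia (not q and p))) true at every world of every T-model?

Tableau for the negation not (not p or (Box (not q or Dia (not q and p)) implies (not q or Dia (not q and p)))):
1. not (not p or (Box (not q or Dia (not q and p)) implies (not q or Dia (not q and p)))), w0
2. p, w0
3. not (Box (not q or Dia (not q and p)) implies (not q or Dia (not q and p))), w0
4. Box (not q or Dia (not q and p)), w0
5. not (not q or Dia (not q and p)), w0
6. q, w0
7. not Dia (not q and p), w0
8. not q or Dia (not q and p), w0
9. not (not q and p), w0
10. Dia (not q and p), w0
11. not q and p, w1
12. not q, w1
13. p, w1
14. not q or Dia (not q and p), w1
15. not (not q and p), w1
16. Dia (not q and p), w1
17. not p, w1
Accessibility: w0Rw0, w0Rw1, w1Rw1
Branch closes: p and not p both at w1.
Every branch of the negation's tableau closes; the branch above is one of them.

Yes, valid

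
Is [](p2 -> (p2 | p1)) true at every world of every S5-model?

Yes, valid

Tableau for the negation ~[](p2 -> (p2 | p1)):
1. ~[](p2 -> (p2 | p1)), u
2. ~(p2 -> (p2 | p1)), v
3. p2, v
4. ~(p2 | p1), v
5. ~p2, v
6. ~p1, v
Accessibility: uRu, uRv, vRu, vRv
Branch closes: p2 and ~p2 both at v.
Every branch of the negation's tableau closes; the branch above is one of them.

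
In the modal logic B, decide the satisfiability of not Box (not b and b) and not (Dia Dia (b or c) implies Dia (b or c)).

1. not Box (not b and b) and not (Dia Dia (b or c) implies Dia (b or c)), 0
2. not Box (not b and b), 0   [and-rule on 1]
3. not (Dia Dia (b or c) implies Dia (b or c)), 0   [and-rule on 1]
4. Dia Dia (b or c), 0   [neg-implies-rule on 3]
5. not Dia (b or c), 0   [neg-implies-rule on 3]
6. not (b or c), 0   [neg-Dia-rule on 5 via 0R0]
7. not b, 0   [neg-or-rule on 6]
8. not c, 0   [neg-or-rule on 6]
9. not (not b and b), 1   [neg-Box-rule on 2: fresh world 1, 0R1]
10. not (b or c), 1   [neg-Dia-rule on 5 via 0R1]
11. not b, 1   [neg-or-rule on 10]
12. not c, 1   [neg-or-rule on 10]
13. Dia (b or c), 2   [Dia-rule on 4: fresh world 2, 0R2]
14. not (b or c), 2   [neg-Dia-rule on 5 via 0R2]
15. not b, 2   [neg-or-rule on 14]
16. not c, 2   [neg-or-rule on 14]
17. b or c, 3   [Dia-rule on 13: fresh world 3, 2R3]
18. c, 3   [or-rule on 17 (branches; this branch)]
Accessibility: 0R0, 0R1, 0R2, 1R0, 1R1, 2R0, 2R2, 2R3, 3R2, 3R3

Yes, satisfiable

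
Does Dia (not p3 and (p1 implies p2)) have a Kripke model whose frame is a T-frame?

1. Dia (not p3 and (p1 implies p2)), 0
2. not p3 and (p1 implies p2), 1
3. not p3, 1
4. p1 implies p2, 1
5. p2, 1
Accessibility: 0R0, 0R1, 1R1

Satisfiable (open branch found)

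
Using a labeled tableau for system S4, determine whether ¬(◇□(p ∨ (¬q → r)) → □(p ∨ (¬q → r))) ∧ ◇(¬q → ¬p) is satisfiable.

Satisfiable

1. ¬(◇□(p ∨ (¬q → r)) → □(p ∨ (¬q → r))) ∧ ◇(¬q → ¬p), w0
2. ¬(◇□(p ∨ (¬q → r)) → □(p ∨ (¬q → r))), w0   [∧-rule on 1]
3. ◇(¬q → ¬p), w0   [∧-rule on 1]
4. ◇□(p ∨ (¬q → r)), w0   [¬→-rule on 2]
5. ¬□(p ∨ (¬q → r)), w0   [¬→-rule on 2]
6. ¬q → ¬p, w1   [◇-rule on 3: fresh world w1, w0Rw1]
7. ¬p, w1   [→-rule on 6 (branches; this branch)]
8. □(p ∨ (¬q → r)), w2   [◇-rule on 4: fresh world w2, w0Rw2]
9. p ∨ (¬q → r), w2   [□-rule on 8 via w2Rw2]
10. ¬q → r, w2   [∨-rule on 9 (branches; this branch)]
11. r, w2   [→-rule on 10 (branches; this branch)]
12. ¬(p ∨ (¬q → r)), w3   [¬□-rule on 5: fresh world w3, w0Rw3]
13. ¬p, w3   [¬∨-rule on 12]
14. ¬(¬q → r), w3   [¬∨-rule on 12]
15. ¬q, w3   [¬→-rule on 14]
16. ¬r, w3   [¬→-rule on 14]
Accessibility: w0Rw0, w0Rw1, w0Rw2, w0Rw3, w1Rw1, w2Rw2, w3Rw3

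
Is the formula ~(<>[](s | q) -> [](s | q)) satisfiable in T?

1. ~(<>[](s | q) -> [](s | q)), u
2. <>[](s | q), u
3. ~[](s | q), u
4. [](s | q), v
5. s | q, v
6. q, v
7. ~(s | q), w
8. ~s, w
9. ~q, w
Accessibility: uRu, uRv, uRw, vRv, wRw

Yes, satisfiable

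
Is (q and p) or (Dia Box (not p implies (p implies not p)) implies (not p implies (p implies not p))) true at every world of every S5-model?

Valid

Tableau for the negation not ((q and p) or (Dia Box (not p implies (p implies not p)) implies (not p implies (p implies not p)))):
1. not ((q and p) or (Dia Box (not p implies (p implies not p)) implies (not p implies (p implies not p)))), w0
2. not (q and p), w0
3. not (Dia Box (not p implies (p implies not p)) implies (not p implies (p implies not p))), w0
4. Dia Box (not p implies (p implies not p)), w0
5. not (not p implies (p implies not p)), w0
6. not p, w0
7. not (p implies not p), w0
8. p, w0
Accessibility: w0Rw0
Branch closes: p and not p both at w0.
Every branch of the negation's tableau closes; the branch above is one of them.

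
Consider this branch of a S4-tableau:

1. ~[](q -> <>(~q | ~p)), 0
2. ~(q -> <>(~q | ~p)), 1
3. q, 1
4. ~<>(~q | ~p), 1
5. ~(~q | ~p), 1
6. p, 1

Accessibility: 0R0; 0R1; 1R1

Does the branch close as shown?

Not closed

No atom appears with both signs at the same world.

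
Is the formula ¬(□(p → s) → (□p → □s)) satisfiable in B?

No, unsatisfiable

1. ¬(□(p → s) → (□p → □s)), u
2. □(p → s), u
3. ¬(□p → □s), u
4. □p, u
5. ¬□s, u
6. p → s, u
7. p, u
8. s, u
9. ¬s, v
10. p → s, v
11. p, v
12. s, v
Accessibility: uRu, uRv, vRu, vRv
Branch closes: s and ¬s both at v.
All branches of the tableau close; one closing branch shown above.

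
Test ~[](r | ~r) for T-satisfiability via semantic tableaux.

1. ~[](r | ~r), u
2. ~(r | ~r), v   [~[]-rule on 1: fresh world v, uRv]
3. ~r, v   [~|-rule on 2]
4. r, v   [~|-rule on 2]
Accessibility: uRu, uRv, vRv
Branch closes: r and ~r both at v.
All branches of the tableau close; one closing branch shown above.

Unsatisfiable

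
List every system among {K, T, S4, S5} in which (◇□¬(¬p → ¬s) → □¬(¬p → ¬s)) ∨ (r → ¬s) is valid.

S5

S5-tableau for the negation ¬((◇□¬(¬p → ¬s) → □¬(¬p → ¬s)) ∨ (r → ¬s)):
1. ¬((◇□¬(¬p → ¬s) → □¬(¬p → ¬s)) ∨ (r → ¬s)), w0
2. ¬(◇□¬(¬p → ¬s) → □¬(¬p → ¬s)), w0   [¬∨-rule on 1]
3. ¬(r → ¬s), w0   [¬∨-rule on 1]
4. ◇□¬(¬p → ¬s), w0   [¬→-rule on 2]
5. ¬□¬(¬p → ¬s), w0   [¬→-rule on 2]
6. r, w0   [¬→-rule on 3]
7. s, w0   [¬→-rule on 3]
8. □¬(¬p → ¬s), w1   [◇-rule on 4: fresh world w1, w0Rw1]
9. ¬(¬p → ¬s), w0   [□-rule on 8 via w1Rw0]
10. ¬p, w0   [¬→-rule on 9]
11. ¬(¬p → ¬s), w1   [□-rule on 8 via w1Rw1]
12. ¬p, w1   [¬→-rule on 11]
13. s, w1   [¬→-rule on 11]
14. ¬p → ¬s, w2   [¬□-rule on 5: fresh world w2, w0Rw2]
15. ¬(¬p → ¬s), w2   [□-rule on 8 via w1Rw2]
16. ¬p, w2   [¬→-rule on 15]
17. s, w2   [¬→-rule on 15]
18. ¬s, w2   [→-rule on 14 (branches; this branch)]
Accessibility: w0Rw0, w0Rw1, w0Rw2, w1Rw0, w1Rw1, w1Rw2, w2Rw0, w2Rw1, w2Rw2
Branch closes: s and ¬s both at w2.
Every branch closes (one shown): valid in S5.
S4-tableau for the negation ¬((◇□¬(¬p → ¬s) → □¬(¬p → ¬s)) ∨ (r → ¬s)):
1. ¬((◇□¬(¬p → ¬s) → □¬(¬p → ¬s)) ∨ (r → ¬s)), w0
2. ¬(◇□¬(¬p → ¬s) → □¬(¬p → ¬s)), w0   [¬∨-rule on 1]
3. ¬(r → ¬s), w0   [¬∨-rule on 1]
4. ◇□¬(¬p → ¬s), w0   [¬→-rule on 2]
5. ¬□¬(¬p → ¬s), w0   [¬→-rule on 2]
6. r, w0   [¬→-rule on 3]
7. s, w0   [¬→-rule on 3]
8. □¬(¬p → ¬s), w1   [◇-rule on 4: fresh world w1, w0Rw1]
9. ¬(¬p → ¬s), w1   [□-rule on 8 via w1Rw1]
10. ¬p, w1   [¬→-rule on 9]
11. s, w1   [¬→-rule on 9]
12. ¬p → ¬s, w2   [¬□-rule on 5: fresh world w2, w0Rw2]
13. ¬s, w2   [→-rule on 12 (branches; this branch)]
Accessibility: w0Rw0, w0Rw1, w0Rw2, w1Rw1, w2Rw2
Complete open branch: countermodel on an S4-frame, so not valid in S4, nor in K, T (the same frame is also a K-frame and a T-frame).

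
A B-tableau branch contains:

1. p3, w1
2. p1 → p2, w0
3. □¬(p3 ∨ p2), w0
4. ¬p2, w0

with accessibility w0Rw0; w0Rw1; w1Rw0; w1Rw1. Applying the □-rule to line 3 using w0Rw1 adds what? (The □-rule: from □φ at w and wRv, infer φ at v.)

¬(p3 ∨ p2), w1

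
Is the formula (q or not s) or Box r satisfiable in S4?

1. (q or not s) or Box r, w0
2. Box r, w0
3. r, w0
Accessibility: w0Rw0

Satisfiable (open branch found)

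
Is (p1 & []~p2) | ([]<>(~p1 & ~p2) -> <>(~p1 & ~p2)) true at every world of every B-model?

Tableau for the negation ~((p1 & []~p2) | ([]<>(~p1 & ~p2) -> <>(~p1 & ~p2))):
1. ~((p1 & []~p2) | ([]<>(~p1 & ~p2) -> <>(~p1 & ~p2))), u
2. ~(p1 & []~p2), u
3. ~([]<>(~p1 & ~p2) -> <>(~p1 & ~p2)), u
4. []<>(~p1 & ~p2), u
5. ~<>(~p1 & ~p2), u
6. <>(~p1 & ~p2), u
7. ~(~p1 & ~p2), u
8. ~[]~p2, u
9. p2, u
10. ~p1 & ~p2, v
11. ~p1, v
12. ~p2, v
13. <>(~p1 & ~p2), v
14. ~(~p1 & ~p2), v
15. p2, v
Accessibility: uRu, uRv, vRu, vRv
Branch closes: p2 and ~p2 both at v.
All branches of the negation close; one closing branch shown above.

Yes, valid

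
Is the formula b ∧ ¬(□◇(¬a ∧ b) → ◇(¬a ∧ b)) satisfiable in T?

1. b ∧ ¬(□◇(¬a ∧ b) → ◇(¬a ∧ b)), w0
2. b, w0
3. ¬(□◇(¬a ∧ b) → ◇(¬a ∧ b)), w0
4. □◇(¬a ∧ b), w0
5. ¬◇(¬a ∧ b), w0
6. ◇(¬a ∧ b), w0
7. ¬(¬a ∧ b), w0
8. a, w0
9. ¬a ∧ b, w1
10. ¬a, w1
11. b, w1
12. ◇(¬a ∧ b), w1
13. ¬(¬a ∧ b), w1
14. ¬b, w1
Accessibility: w0Rw0, w0Rw1, w1Rw1
Branch closes: b and ¬b both at w1.
All branches of the tableau close; one closing branch shown above.

Unsatisfiable (every branch closes)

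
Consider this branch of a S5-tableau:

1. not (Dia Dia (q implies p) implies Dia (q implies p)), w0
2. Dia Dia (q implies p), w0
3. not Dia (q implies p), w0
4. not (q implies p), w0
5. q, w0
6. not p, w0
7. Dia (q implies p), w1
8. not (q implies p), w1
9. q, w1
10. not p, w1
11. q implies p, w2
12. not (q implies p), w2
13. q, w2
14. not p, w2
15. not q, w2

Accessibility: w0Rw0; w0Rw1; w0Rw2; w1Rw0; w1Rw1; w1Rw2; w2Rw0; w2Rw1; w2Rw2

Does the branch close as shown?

Closed

Both q and not q appear at w2.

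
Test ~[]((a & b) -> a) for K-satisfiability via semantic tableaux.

1. ~[]((a & b) -> a), w0
2. ~((a & b) -> a), w1   [~[]-rule on 1: fresh world w1, w0Rw1]
3. a & b, w1   [~->-rule on 2]
4. ~a, w1   [~->-rule on 2]
5. a, w1   [&-rule on 3]
6. b, w1   [&-rule on 3]
Accessibility: w0Rw1
Branch closes: a and ~a both at w1.
(One branch shown.) All branches close.

Unsatisfiable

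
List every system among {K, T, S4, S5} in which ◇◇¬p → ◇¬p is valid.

S4-tableau for the negation ¬(◇◇¬p → ◇¬p):
1. ¬(◇◇¬p → ◇¬p), w0
2. ◇◇¬p, w0
3. ¬◇¬p, w0
4. p, w0
5. ◇¬p, w1
6. p, w1
7. ¬p, w2
8. p, w2
Accessibility: w0Rw0, w0Rw1, w0Rw2, w1Rw1, w1Rw2, w2Rw2
Branch closes: p and ¬p both at w2.
Every branch closes (one shown): valid in S4, hence also in S5 (every theorem of S4 is a theorem of S5).
T-tableau for the negation ¬(◇◇¬p → ◇¬p):
1. ¬(◇◇¬p → ◇¬p), w0
2. ◇◇¬p, w0
3. ¬◇¬p, w0
4. p, w0
5. ◇¬p, w1
6. p, w1
7. ¬p, w2
Accessibility: w0Rw0, w0Rw1, w1Rw1, w1Rw2, w2Rw2
Complete open branch: countermodel on a T-frame, so not valid in T, nor in K (the same frame is also a K-frame).

S4, S5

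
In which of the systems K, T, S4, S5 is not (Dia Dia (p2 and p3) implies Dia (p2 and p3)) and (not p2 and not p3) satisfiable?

S4-tableau for the formula:
1. not (Dia Dia (p2 and p3) implies Dia (p2 and p3)) and (not p2 and not p3), w0
2. not (Dia Dia (p2 and p3) implies Dia (p2 and p3)), w0   [and-rule on 1]
3. not p2 and not p3, w0   [and-rule on 1]
4. Dia Dia (p2 and p3), w0   [neg-implies-rule on 2]
5. not Dia (p2 and p3), w0   [neg-implies-rule on 2]
6. not p2, w0   [and-rule on 3]
7. not p3, w0   [and-rule on 3]
8. not (p2 and p3), w0   [neg-Dia-rule on 5 via w0Rw0]
9. Dia (p2 and p3), w1   [Dia-rule on 4: fresh world w1, w0Rw1]
10. not (p2 and p3), w1   [neg-Dia-rule on 5 via w0Rw1]
11. not p3, w1   [neg-and-rule on 10 (branches; this branch)]
12. p2 and p3, w2   [Dia-rule on 9: fresh world w2, w1Rw2]
13. p2, w2   [and-rule on 12]
14. p3, w2   [and-rule on 12]
15. not (p2 and p3), w2   [neg-Dia-rule on 5 via w0Rw2]
16. not p3, w2   [neg-and-rule on 15 (branches; this branch)]
Accessibility: w0Rw0, w0Rw1, w0Rw2, w1Rw1, w1Rw2, w2Rw2
Branch closes: p3 and not p3 both at w2.
Every branch closes (one shown): unsatisfiable in S4, hence also in S5 (every S5-frame is an S4-frame).
T-tableau for the formula:
1. not (Dia Dia (p2 and p3) implies Dia (p2 and p3)) and (not p2 and not p3), w0
2. not (Dia Dia (p2 and p3) implies Dia (p2 and p3)), w0   [and-rule on 1]
3. not p2 and not p3, w0   [and-rule on 1]
4. Dia Dia (p2 and p3), w0   [neg-implies-rule on 2]
5. not Dia (p2 and p3), w0   [neg-implies-rule on 2]
6. not p2, w0   [and-rule on 3]
7. not p3, w0   [and-rule on 3]
8. not (p2 and p3), w0   [neg-Dia-rule on 5 via w0Rw0]
9. Dia (p2 and p3), w1   [Dia-rule on 4: fresh world w1, w0Rw1]
10. not (p2 and p3), w1   [neg-Dia-rule on 5 via w0Rw1]
11. not p3, w1   [neg-and-rule on 10 (branches; this branch)]
12. p2 and p3, w2   [Dia-rule on 9: fresh world w2, w1Rw2]
13. p2, w2   [and-rule on 12]
14. p3, w2   [and-rule on 12]
Accessibility: w0Rw0, w0Rw1, w1Rw1, w1Rw2, w2Rw2
Complete open branch: satisfiable in T, hence also in K (this T-model is also a K-model).

K, T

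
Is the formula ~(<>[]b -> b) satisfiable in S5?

1. ~(<>[]b -> b), w0
2. <>[]b, w0   [~->-rule on 1]
3. ~b, w0   [~->-rule on 1]
4. []b, w1   [<>-rule on 2: fresh world w1, w0Rw1]
5. b, w0   [[]-rule on 4 via w1Rw0]
Accessibility: w0Rw0, w0Rw1, w1Rw0, w1Rw1
Branch closes: b and ~b both at w0.
Every branch closes; the branch above is one of them.

Unsatisfiable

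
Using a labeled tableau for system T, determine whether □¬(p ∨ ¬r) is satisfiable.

1. □¬(p ∨ ¬r), w0
2. ¬(p ∨ ¬r), w0
3. ¬p, w0
4. r, w0
Accessibility: w0Rw0

Satisfiable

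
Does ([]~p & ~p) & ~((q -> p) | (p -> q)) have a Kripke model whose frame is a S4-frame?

1. ([]~p & ~p) & ~((q -> p) | (p -> q)), w0
2. []~p & ~p, w0
3. ~((q -> p) | (p -> q)), w0
4. []~p, w0
5. ~p, w0
6. ~(q -> p), w0
7. ~(p -> q), w0
8. q, w0
9. p, w0
10. ~q, w0
Accessibility: w0Rw0
Branch closes: p and ~p both at w0.
Every branch closes; the branch above is one of them.

No, unsatisfiable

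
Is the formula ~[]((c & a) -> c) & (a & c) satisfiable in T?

Unsatisfiable (every branch closes)

1. ~[]((c & a) -> c) & (a & c), u
2. ~[]((c & a) -> c), u
3. a & c, u
4. a, u
5. c, u
6. ~((c & a) -> c), v
7. c & a, v
8. ~c, v
9. c, v
10. a, v
Accessibility: uRu, uRv, vRv
Branch closes: c and ~c both at v.
Every branch closes; the branch above is one of them.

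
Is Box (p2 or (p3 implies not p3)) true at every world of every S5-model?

No, not valid

Tableau for the negation not Box (p2 or (p3 implies not p3)):
1. not Box (p2 or (p3 implies not p3)), u
2. not (p2 or (p3 implies not p3)), v
3. not p2, v
4. not (p3 implies not p3), v
5. p3, v
Accessibility: uRu, uRv, vRu, vRv
The negation has an open branch (countermodel exists).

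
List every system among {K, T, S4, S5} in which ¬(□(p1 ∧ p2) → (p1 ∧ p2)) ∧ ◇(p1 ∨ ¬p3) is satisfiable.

K-tableau for the formula:
1. ¬(□(p1 ∧ p2) → (p1 ∧ p2)) ∧ ◇(p1 ∨ ¬p3), 0
2. ¬(□(p1 ∧ p2) → (p1 ∧ p2)), 0
3. ◇(p1 ∨ ¬p3), 0
4. □(p1 ∧ p2), 0
5. ¬(p1 ∧ p2), 0
6. ¬p2, 0
7. p1 ∨ ¬p3, 1
8. p1 ∧ p2, 1
9. p1, 1
10. p2, 1
11. ¬p3, 1
Accessibility: 0R1
Complete open branch: satisfiable in K.
T-tableau for the formula:
1. ¬(□(p1 ∧ p2) → (p1 ∧ p2)) ∧ ◇(p1 ∨ ¬p3), 0
2. ¬(□(p1 ∧ p2) → (p1 ∧ p2)), 0
3. ◇(p1 ∨ ¬p3), 0
4. □(p1 ∧ p2), 0
5. ¬(p1 ∧ p2), 0
6. p1 ∧ p2, 0
7. p1, 0
8. p2, 0
9. ¬p2, 0
Accessibility: 0R0
Branch closes: p2 and ¬p2 both at 0.
Every branch closes (one shown): unsatisfiable in T, hence also in S4, S5 (every S4/S5-frame is a T-frame).

K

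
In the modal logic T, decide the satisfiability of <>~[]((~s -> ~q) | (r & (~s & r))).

1. <>~[]((~s -> ~q) | (r & (~s & r))), u
2. ~[]((~s -> ~q) | (r & (~s & r))), v
3. ~((~s -> ~q) | (r & (~s & r))), w
4. ~(~s -> ~q), w
5. ~(r & (~s & r)), w
6. ~s, w
7. q, w
8. ~(~s & r), w
9. ~r, w
Accessibility: uRu, uRv, vRv, vRw, wRw

Satisfiable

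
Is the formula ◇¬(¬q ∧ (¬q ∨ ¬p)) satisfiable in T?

Satisfiable (open branch found)

1. ◇¬(¬q ∧ (¬q ∨ ¬p)), u
2. ¬(¬q ∧ (¬q ∨ ¬p)), v   [◇-rule on 1: fresh world v, uRv]
3. ¬(¬q ∨ ¬p), v   [¬∧-rule on 2 (branches; this branch)]
4. q, v   [¬∨-rule on 3]
5. p, v   [¬∨-rule on 3]
Accessibility: uRu, uRv, vRv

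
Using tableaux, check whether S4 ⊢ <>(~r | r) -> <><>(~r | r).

Yes, valid

Tableau for the negation ~(<>(~r | r) -> <><>(~r | r)):
1. ~(<>(~r | r) -> <><>(~r | r)), u
2. <>(~r | r), u
3. ~<><>(~r | r), u
4. ~<>(~r | r), u
5. ~(~r | r), u
6. r, u
7. ~r, u
Accessibility: uRu
Branch closes: r and ~r both at u.
All branches of the negation close; one closing branch shown above.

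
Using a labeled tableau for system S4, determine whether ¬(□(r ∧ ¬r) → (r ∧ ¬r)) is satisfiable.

1. ¬(□(r ∧ ¬r) → (r ∧ ¬r)), u
2. □(r ∧ ¬r), u   [¬→-rule on 1]
3. ¬(r ∧ ¬r), u   [¬→-rule on 1]
4. r ∧ ¬r, u   [□-rule on 2 via uRu]
5. r, u   [∧-rule on 4]
6. ¬r, u   [∧-rule on 4]
Accessibility: uRu
Branch closes: r and ¬r both at u.
Every branch closes; the branch above is one of them.

Unsatisfiable (every branch closes)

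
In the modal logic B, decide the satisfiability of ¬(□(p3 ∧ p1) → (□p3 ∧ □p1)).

Unsatisfiable (every branch closes)

1. ¬(□(p3 ∧ p1) → (□p3 ∧ □p1)), w0
2. □(p3 ∧ p1), w0
3. ¬(□p3 ∧ □p1), w0
4. p3 ∧ p1, w0
5. p3, w0
6. p1, w0
7. ¬□p1, w0
8. ¬p1, w1
9. p3 ∧ p1, w1
10. p3, w1
11. p1, w1
Accessibility: w0Rw0, w0Rw1, w1Rw0, w1Rw1
Branch closes: p1 and ¬p1 both at w1.
(One branch shown.) All branches close.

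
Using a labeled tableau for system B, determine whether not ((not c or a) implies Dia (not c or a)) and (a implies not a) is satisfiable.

Unsatisfiable

1. not ((not c or a) implies Dia (not c or a)) and (a implies not a), u
2. not ((not c or a) implies Dia (not c or a)), u   [and-rule on 1]
3. a implies not a, u   [and-rule on 1]
4. not c or a, u   [neg-implies-rule on 2]
5. not Dia (not c or a), u   [neg-implies-rule on 2]
6. not (not c or a), u   [neg-Dia-rule on 5 via uRu]
7. c, u   [neg-or-rule on 6]
8. not a, u   [neg-or-rule on 6]
9. a, u   [or-rule on 4 (branches; this branch)]
Accessibility: uRu
Branch closes: a and not a both at u.
Every branch closes; the branch above is one of them.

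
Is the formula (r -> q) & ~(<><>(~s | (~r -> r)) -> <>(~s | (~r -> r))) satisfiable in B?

Satisfiable (open branch found)

1. (r -> q) & ~(<><>(~s | (~r -> r)) -> <>(~s | (~r -> r))), 0
2. r -> q, 0
3. ~(<><>(~s | (~r -> r)) -> <>(~s | (~r -> r))), 0
4. <><>(~s | (~r -> r)), 0
5. ~<>(~s | (~r -> r)), 0
6. ~(~s | (~r -> r)), 0
7. s, 0
8. ~(~r -> r), 0
9. ~r, 0
10. q, 0
11. <>(~s | (~r -> r)), 1
12. ~(~s | (~r -> r)), 1
13. s, 1
14. ~(~r -> r), 1
15. ~r, 1
16. ~s | (~r -> r), 2
17. ~r -> r, 2
18. r, 2
Accessibility: 0R0, 0R1, 1R0, 1R1, 1R2, 2R1, 2R2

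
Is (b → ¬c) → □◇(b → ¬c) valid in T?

Invalid (countermodel exists)

Tableau for the negation ¬((b → ¬c) → □◇(b → ¬c)):
1. ¬((b → ¬c) → □◇(b → ¬c)), w0
2. b → ¬c, w0   [¬→-rule on 1]
3. ¬□◇(b → ¬c), w0   [¬→-rule on 1]
4. ¬c, w0   [→-rule on 2 (branches; this branch)]
5. ¬◇(b → ¬c), w1   [¬□-rule on 3: fresh world w1, w0Rw1]
6. ¬(b → ¬c), w1   [¬◇-rule on 5 via w1Rw1]
7. b, w1   [¬→-rule on 6]
8. c, w1   [¬→-rule on 6]
Accessibility: w0Rw0, w0Rw1, w1Rw1
The negation has an open branch (countermodel exists).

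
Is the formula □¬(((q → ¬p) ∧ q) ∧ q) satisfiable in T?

1. □¬(((q → ¬p) ∧ q) ∧ q), u
2. ¬(((q → ¬p) ∧ q) ∧ q), u   [□-rule on 1 via uRu]
3. ¬q, u   [¬∧-rule on 2 (branches; this branch)]
Accessibility: uRu

Yes, satisfiable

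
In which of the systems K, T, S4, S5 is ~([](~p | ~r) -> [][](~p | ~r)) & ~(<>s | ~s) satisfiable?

K

K-tableau for the formula:
1. ~([](~p | ~r) -> [][](~p | ~r)) & ~(<>s | ~s), w0
2. ~([](~p | ~r) -> [][](~p | ~r)), w0
3. ~(<>s | ~s), w0
4. [](~p | ~r), w0
5. ~[][](~p | ~r), w0
6. ~<>s, w0
7. s, w0
8. ~[](~p | ~r), w1
9. ~p | ~r, w1
10. ~s, w1
11. ~r, w1
12. ~(~p | ~r), w2
13. p, w2
14. r, w2
Accessibility: w0Rw1, w1Rw2
Complete open branch: satisfiable in K.
T-tableau for the formula:
1. ~([](~p | ~r) -> [][](~p | ~r)) & ~(<>s | ~s), w0
2. ~([](~p | ~r) -> [][](~p | ~r)), w0
3. ~(<>s | ~s), w0
4. [](~p | ~r), w0
5. ~[][](~p | ~r), w0
6. ~<>s, w0
7. s, w0
8. ~p | ~r, w0
9. ~s, w0
Accessibility: w0Rw0
Branch closes: s and ~s both at w0.
Every branch closes (one shown): unsatisfiable in T, hence also in S4, S5 (every S4/S5-frame is a T-frame).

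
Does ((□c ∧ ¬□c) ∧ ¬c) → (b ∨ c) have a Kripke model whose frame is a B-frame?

1. ((□c ∧ ¬□c) ∧ ¬c) → (b ∨ c), u
2. b ∨ c, u   [→-rule on 1 (branches; this branch)]
3. c, u   [∨-rule on 2 (branches; this branch)]
Accessibility: uRu

Satisfiable (open branch found)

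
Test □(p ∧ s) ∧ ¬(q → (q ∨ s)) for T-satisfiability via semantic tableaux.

1. □(p ∧ s) ∧ ¬(q → (q ∨ s)), u
2. □(p ∧ s), u
3. ¬(q → (q ∨ s)), u
4. q, u
5. ¬(q ∨ s), u
6. ¬q, u
7. ¬s, u
Accessibility: uRu
Branch closes: q and ¬q both at u.
All branches of the tableau close; one closing branch shown above.

No, unsatisfiable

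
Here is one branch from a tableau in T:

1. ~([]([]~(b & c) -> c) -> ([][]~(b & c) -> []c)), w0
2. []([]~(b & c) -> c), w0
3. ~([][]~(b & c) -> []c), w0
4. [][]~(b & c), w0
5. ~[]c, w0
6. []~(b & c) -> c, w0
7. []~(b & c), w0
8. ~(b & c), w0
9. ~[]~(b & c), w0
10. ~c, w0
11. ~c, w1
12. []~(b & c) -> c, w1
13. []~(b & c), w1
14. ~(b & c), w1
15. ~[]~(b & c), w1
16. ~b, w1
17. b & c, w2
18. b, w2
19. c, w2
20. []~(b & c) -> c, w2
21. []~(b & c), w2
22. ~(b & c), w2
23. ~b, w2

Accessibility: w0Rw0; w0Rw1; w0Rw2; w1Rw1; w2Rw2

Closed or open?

Closed

Both b and ~b appear at w2.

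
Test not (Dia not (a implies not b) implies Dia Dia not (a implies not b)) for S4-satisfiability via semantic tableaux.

No, unsatisfiable

1. not (Dia not (a implies not b) implies Dia Dia not (a implies not b)), w0
2. Dia not (a implies not b), w0   [neg-implies-rule on 1]
3. not Dia Dia not (a implies not b), w0   [neg-implies-rule on 1]
4. not Dia not (a implies not b), w0   [neg-Dia-rule on 3 via w0Rw0]
5. a implies not b, w0   [neg-Dia-rule on 4 via w0Rw0]
6. not b, w0   [implies-rule on 5 (branches; this branch)]
7. not (a implies not b), w1   [Dia-rule on 2: fresh world w1, w0Rw1]
8. a, w1   [neg-implies-rule on 7]
9. b, w1   [neg-implies-rule on 7]
10. not Dia not (a implies not b), w1   [neg-Dia-rule on 3 via w0Rw1]
11. a implies not b, w1   [neg-Dia-rule on 4 via w0Rw1]
12. not b, w1   [implies-rule on 11 (branches; this branch)]
Accessibility: w0Rw0, w0Rw1, w1Rw1
Branch closes: b and not b both at w1.
All branches of the tableau close; one closing branch shown above.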